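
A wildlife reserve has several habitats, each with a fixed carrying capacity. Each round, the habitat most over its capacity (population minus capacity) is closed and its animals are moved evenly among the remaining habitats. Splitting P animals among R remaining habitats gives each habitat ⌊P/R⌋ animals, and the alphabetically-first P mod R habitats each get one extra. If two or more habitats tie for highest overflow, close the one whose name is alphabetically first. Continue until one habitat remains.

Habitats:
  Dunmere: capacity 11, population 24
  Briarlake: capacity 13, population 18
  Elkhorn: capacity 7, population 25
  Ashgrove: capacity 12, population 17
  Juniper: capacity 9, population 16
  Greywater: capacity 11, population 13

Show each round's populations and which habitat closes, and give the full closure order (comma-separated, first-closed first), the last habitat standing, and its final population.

Round 1: Ashgrove=17 Briarlake=18 Dunmere=24 Elkhorn=25 Greywater=13 Juniper=16 → close Elkhorn (overflow 18)
  25÷5 = 5 each, +1 to first 0
Round 2: Ashgrove=22 Briarlake=23 Dunmere=29 Greywater=18 Juniper=21 → close Dunmere (overflow 18)
  29÷4 = 7 each, +1 to first 1
Round 3: Ashgrove=30 Briarlake=30 Greywater=25 Juniper=28 → close Juniper (overflow 19)
  28÷3 = 9 each, +1 to first 1
Round 4: Ashgrove=40 Briarlake=39 Greywater=34 → close Ashgrove (overflow 28)
  40÷2 = 20 each, +1 to first 0
Round 5: Briarlake=59 Greywater=54 → close Briarlake (overflow 46)
  59÷1 = 59 each, +1 to first 0

Closure order: Elkhorn, Dunmere, Juniper, Ashgrove, Briarlake
Last habitat: Greywater with 113 animals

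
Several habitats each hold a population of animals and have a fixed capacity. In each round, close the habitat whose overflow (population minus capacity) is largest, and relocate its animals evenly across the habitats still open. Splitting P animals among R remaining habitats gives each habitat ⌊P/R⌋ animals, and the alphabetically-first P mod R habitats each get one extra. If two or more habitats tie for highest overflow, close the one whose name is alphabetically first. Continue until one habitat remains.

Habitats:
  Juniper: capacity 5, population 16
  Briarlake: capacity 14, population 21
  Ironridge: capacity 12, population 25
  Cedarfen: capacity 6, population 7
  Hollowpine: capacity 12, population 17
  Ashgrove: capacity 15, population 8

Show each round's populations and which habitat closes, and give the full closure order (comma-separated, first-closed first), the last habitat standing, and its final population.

Round 1: Ashgrove=8 Briarlake=21 Cedarfen=7 Hollowpine=17 Ironridge=25 Juniper=16 → close Ironridge (overflow 13)
  25÷5 = 5 each, +1 to first 0
Round 2: Ashgrove=13 Briarlake=26 Cedarfen=12 Hollowpine=22 Juniper=21 → close Juniper (overflow 16)
  21÷4 = 5 each, +1 to first 1
Round 3: Ashgrove=19 Briarlake=31 Cedarfen=17 Hollowpine=27 → close Briarlake (overflow 17)
  31÷3 = 10 each, +1 to first 1
Round 4: Ashgrove=30 Cedarfen=27 Hollowpine=37 → close Hollowpine (overflow 25)
  37÷2 = 18 each, +1 to first 1
Round 5: Ashgrove=49 Cedarfen=45 → close Cedarfen (overflow 39)
  45÷1 = 45 each, +1 to first 0

Closure order: Ironridge, Juniper, Briarlake, Hollowpine, Cedarfen
Last habitat: Ashgrove with 94 animals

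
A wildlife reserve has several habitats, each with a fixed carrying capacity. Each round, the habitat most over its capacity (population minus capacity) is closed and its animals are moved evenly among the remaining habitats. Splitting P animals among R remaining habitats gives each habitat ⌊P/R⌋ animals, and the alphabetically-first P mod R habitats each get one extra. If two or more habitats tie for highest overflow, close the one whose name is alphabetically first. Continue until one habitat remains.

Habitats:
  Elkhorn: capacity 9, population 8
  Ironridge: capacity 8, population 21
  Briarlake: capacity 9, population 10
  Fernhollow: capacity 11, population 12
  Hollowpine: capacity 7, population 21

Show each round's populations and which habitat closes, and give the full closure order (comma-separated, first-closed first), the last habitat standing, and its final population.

Round 1: Briarlake=10 Elkhorn=8 Fernhollow=12 Hollowpine=21 Ironridge=21 → close Hollowpine (overflow 14)
  21÷4 = 5 each, +1 to first 1
Round 2: Briarlake=16 Elkhorn=13 Fernhollow=17 Ironridge=26 → close Ironridge (overflow 18)
  26÷3 = 8 each, +1 to first 2
Round 3: Briarlake=25 Elkhorn=22 Fernhollow=25 → close Briarlake (overflow 16)
  25÷2 = 12 each, +1 to first 1
Round 4: Elkhorn=35 Fernhollow=37 → close Elkhorn (overflow 26)
  35÷1 = 35 each, +1 to first 0

Closure order: Hollowpine, Ironridge, Briarlake, Elkhorn
Last habitat: Fernhollow with 72 animals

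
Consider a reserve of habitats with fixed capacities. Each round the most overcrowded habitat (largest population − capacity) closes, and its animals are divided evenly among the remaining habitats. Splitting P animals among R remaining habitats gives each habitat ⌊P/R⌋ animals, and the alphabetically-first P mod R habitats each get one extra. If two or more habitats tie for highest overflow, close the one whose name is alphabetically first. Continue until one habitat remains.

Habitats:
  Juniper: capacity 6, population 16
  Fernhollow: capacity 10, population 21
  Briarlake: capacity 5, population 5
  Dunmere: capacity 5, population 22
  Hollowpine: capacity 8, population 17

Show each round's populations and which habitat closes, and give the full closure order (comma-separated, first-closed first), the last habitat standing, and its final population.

Closure order: Dunmere, Fernhollow, Juniper, Hollowpine
Last habitat: Briarlake with 81 animals

Round 1: Briarlake=5 Dunmere=22 Fernhollow=21 Hollowpine=17 Juniper=16 → close Dunmere (overflow 17)
  22÷4 = 5 each, +1 to first 2
Round 2: Briarlake=11 Fernhollow=27 Hollowpine=22 Juniper=21 → close Fernhollow (overflow 17)
  27÷3 = 9 each, +1 to first 0
Round 3: Briarlake=20 Hollowpine=31 Juniper=30 → close Juniper (overflow 24)
  30÷2 = 15 each, +1 to first 0
Round 4: Briarlake=35 Hollowpine=46 → close Hollowpine (overflow 38)
  46÷1 = 46 each, +1 to first 0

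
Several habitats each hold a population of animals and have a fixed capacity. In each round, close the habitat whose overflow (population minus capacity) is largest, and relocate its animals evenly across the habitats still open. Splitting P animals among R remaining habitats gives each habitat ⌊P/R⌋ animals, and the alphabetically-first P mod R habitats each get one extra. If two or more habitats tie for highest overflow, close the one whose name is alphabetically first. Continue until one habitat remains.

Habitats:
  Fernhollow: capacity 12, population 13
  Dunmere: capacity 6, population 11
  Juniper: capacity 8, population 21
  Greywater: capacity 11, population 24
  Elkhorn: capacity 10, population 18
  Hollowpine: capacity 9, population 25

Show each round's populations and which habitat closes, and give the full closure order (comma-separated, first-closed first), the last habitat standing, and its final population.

Round 1: Dunmere=11 Elkhorn=18 Fernhollow=13 Greywater=24 Hollowpine=25 Juniper=21 → close Hollowpine (overflow 16)
  25÷5 = 5 each, +1 to first 0
Round 2: Dunmere=16 Elkhorn=23 Fernhollow=18 Greywater=29 Juniper=26 → close Greywater (overflow 18)
  29÷4 = 7 each, +1 to first 1
Round 3: Dunmere=24 Elkhorn=30 Fernhollow=25 Juniper=33 → close Juniper (overflow 25)
  33÷3 = 11 each, +1 to first 0
Round 4: Dunmere=35 Elkhorn=41 Fernhollow=36 → close Elkhorn (overflow 31)
  41÷2 = 20 each, +1 to first 1
Round 5: Dunmere=56 Fernhollow=56 → close Dunmere (overflow 50)
  56÷1 = 56 each, +1 to first 0

Closure order: Hollowpine, Greywater, Juniper, Elkhorn, Dunmere
Last habitat: Fernhollow with 112 animals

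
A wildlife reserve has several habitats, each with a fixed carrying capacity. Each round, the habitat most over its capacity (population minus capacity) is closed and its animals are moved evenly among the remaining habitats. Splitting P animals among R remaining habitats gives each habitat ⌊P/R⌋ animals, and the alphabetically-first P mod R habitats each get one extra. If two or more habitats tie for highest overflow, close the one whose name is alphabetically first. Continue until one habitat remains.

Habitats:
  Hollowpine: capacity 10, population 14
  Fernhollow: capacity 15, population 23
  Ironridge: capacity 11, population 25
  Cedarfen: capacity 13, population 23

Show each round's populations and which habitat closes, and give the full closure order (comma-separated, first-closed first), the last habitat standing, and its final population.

Closure order: Ironridge, Cedarfen, Fernhollow
Last habitat: Hollowpine with 85 animals

Round 1: Cedarfen=23 Fernhollow=23 Hollowpine=14 Ironridge=25 → close Ironridge (overflow 14)
  25÷3 = 8 each, +1 to first 1
Round 2: Cedarfen=32 Fernhollow=31 Hollowpine=22 → close Cedarfen (overflow 19)
  32÷2 = 16 each, +1 to first 0
Round 3: Fernhollow=47 Hollowpine=38 → close Fernhollow (overflow 32)
  47÷1 = 47 each, +1 to first 0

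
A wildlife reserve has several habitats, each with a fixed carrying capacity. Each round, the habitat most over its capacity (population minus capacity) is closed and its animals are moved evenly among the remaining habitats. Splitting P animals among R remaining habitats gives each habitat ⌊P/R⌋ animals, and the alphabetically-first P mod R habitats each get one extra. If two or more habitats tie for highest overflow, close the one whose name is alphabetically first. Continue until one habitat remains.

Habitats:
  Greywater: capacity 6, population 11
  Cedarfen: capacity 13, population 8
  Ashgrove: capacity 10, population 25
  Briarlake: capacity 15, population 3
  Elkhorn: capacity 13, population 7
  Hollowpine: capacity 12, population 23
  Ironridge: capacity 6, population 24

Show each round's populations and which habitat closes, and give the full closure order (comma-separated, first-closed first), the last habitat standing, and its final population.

Round 1: Ashgrove=25 Briarlake=3 Cedarfen=8 Elkhorn=7 Greywater=11 Hollowpine=23 Ironridge=24 → close Ironridge (overflow 18)
  24÷6 = 4 each, +1 to first 0
Round 2: Ashgrove=29 Briarlake=7 Cedarfen=12 Elkhorn=11 Greywater=15 Hollowpine=27 → close Ashgrove (overflow 19)
  29÷5 = 5 each, +1 to first 4
Round 3: Briarlake=13 Cedarfen=18 Elkhorn=17 Greywater=21 Hollowpine=32 → close Hollowpine (overflow 20)
  32÷4 = 8 each, +1 to first 0
Round 4: Briarlake=21 Cedarfen=26 Elkhorn=25 Greywater=29 → close Greywater (overflow 23)
  29÷3 = 9 each, +1 to first 2
Round 5: Briarlake=31 Cedarfen=36 Elkhorn=34 → close Cedarfen (overflow 23)
  36÷2 = 18 each, +1 to first 0
Round 6: Briarlake=49 Elkhorn=52 → close Elkhorn (overflow 39)
  52÷1 = 52 each, +1 to first 0

Closure order: Ironridge, Ashgrove, Hollowpine, Greywater, Cedarfen, Elkhorn
Last habitat: Briarlake with 101 animals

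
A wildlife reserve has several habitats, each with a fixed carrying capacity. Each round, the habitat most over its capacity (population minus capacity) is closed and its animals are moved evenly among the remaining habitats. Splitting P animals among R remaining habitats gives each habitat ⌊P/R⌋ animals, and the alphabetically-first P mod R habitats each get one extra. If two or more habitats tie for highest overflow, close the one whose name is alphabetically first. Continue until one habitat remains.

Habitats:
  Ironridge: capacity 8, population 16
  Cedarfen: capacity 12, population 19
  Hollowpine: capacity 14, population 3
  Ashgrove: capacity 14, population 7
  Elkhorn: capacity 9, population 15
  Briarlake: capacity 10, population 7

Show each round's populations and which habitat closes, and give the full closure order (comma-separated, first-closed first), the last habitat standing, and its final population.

Round 1: Ashgrove=7 Briarlake=7 Cedarfen=19 Elkhorn=15 Hollowpine=3 Ironridge=16 → close Ironridge (overflow 8)
  16÷5 = 3 each, +1 to first 1
Round 2: Ashgrove=11 Briarlake=10 Cedarfen=22 Elkhorn=18 Hollowpine=6 → close Cedarfen (overflow 10)
  22÷4 = 5 each, +1 to first 2
Round 3: Ashgrove=17 Briarlake=16 Elkhorn=23 Hollowpine=11 → close Elkhorn (overflow 14)
  23÷3 = 7 each, +1 to first 2
Round 4: Ashgrove=25 Briarlake=24 Hollowpine=18 → close Briarlake (overflow 14)
  24÷2 = 12 each, +1 to first 0
Round 5: Ashgrove=37 Hollowpine=30 → close Ashgrove (overflow 23)
  37÷1 = 37 each, +1 to first 0

Closure order: Ironridge, Cedarfen, Elkhorn, Briarlake, Ashgrove
Last habitat: Hollowpine with 67 animals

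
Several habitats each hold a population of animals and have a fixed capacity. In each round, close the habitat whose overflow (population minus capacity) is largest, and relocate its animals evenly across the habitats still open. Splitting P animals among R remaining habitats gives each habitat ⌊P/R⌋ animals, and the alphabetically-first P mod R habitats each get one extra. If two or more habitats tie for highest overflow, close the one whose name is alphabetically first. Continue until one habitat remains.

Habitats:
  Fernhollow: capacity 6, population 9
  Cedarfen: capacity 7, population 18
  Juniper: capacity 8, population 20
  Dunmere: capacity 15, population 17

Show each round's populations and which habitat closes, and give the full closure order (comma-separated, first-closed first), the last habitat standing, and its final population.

Round 1: Cedarfen=18 Dunmere=17 Fernhollow=9 Juniper=20 → close Juniper (overflow 12)
  20÷3 = 6 each, +1 to first 2
Round 2: Cedarfen=25 Dunmere=24 Fernhollow=15 → close Cedarfen (overflow 18)
  25÷2 = 12 each, +1 to first 1
Round 3: Dunmere=37 Fernhollow=27 → close Dunmere (overflow 22)
  37÷1 = 37 each, +1 to first 0

Closure order: Juniper, Cedarfen, Dunmere
Last habitat: Fernhollow with 64 animals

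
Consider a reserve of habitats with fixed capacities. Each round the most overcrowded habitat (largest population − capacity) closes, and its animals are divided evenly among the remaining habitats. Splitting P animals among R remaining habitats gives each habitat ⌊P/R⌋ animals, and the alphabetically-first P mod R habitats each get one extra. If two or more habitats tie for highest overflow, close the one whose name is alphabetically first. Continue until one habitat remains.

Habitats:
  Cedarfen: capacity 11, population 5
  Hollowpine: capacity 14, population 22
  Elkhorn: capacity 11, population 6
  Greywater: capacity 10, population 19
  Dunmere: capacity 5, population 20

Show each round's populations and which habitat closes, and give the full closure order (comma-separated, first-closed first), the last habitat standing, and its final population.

Closure order: Dunmere, Greywater, Hollowpine, Cedarfen
Last habitat: Elkhorn with 72 animals

Round 1: Cedarfen=5 Dunmere=20 Elkhorn=6 Greywater=19 Hollowpine=22 → close Dunmere (overflow 15)
  20÷4 = 5 each, +1 to first 0
Round 2: Cedarfen=10 Elkhorn=11 Greywater=24 Hollowpine=27 → close Greywater (overflow 14)
  24÷3 = 8 each, +1 to first 0
Round 3: Cedarfen=18 Elkhorn=19 Hollowpine=35 → close Hollowpine (overflow 21)
  35÷2 = 17 each, +1 to first 1
Round 4: Cedarfen=36 Elkhorn=36 → close Cedarfen (overflow 25)
  36÷1 = 36 each, +1 to first 0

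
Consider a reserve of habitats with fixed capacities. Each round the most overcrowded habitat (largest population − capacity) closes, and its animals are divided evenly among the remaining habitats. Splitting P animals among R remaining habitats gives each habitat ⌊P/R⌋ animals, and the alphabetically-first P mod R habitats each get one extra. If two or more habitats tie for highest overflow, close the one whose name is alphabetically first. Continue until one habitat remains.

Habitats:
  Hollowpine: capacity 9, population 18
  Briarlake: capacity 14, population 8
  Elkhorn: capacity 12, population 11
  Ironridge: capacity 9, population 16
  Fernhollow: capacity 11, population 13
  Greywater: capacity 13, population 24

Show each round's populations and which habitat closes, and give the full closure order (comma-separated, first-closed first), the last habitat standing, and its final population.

Round 1: Briarlake=8 Elkhorn=11 Fernhollow=13 Greywater=24 Hollowpine=18 Ironridge=16 → close Greywater (overflow 11)
  24÷5 = 4 each, +1 to first 4
Round 2: Briarlake=13 Elkhorn=16 Fernhollow=18 Hollowpine=23 Ironridge=20 → close Hollowpine (overflow 14)
  23÷4 = 5 each, +1 to first 3
Round 3: Briarlake=19 Elkhorn=22 Fernhollow=24 Ironridge=25 → close Ironridge (overflow 16)
  25÷3 = 8 each, +1 to first 1
Round 4: Briarlake=28 Elkhorn=30 Fernhollow=32 → close Fernhollow (overflow 21)
  32÷2 = 16 each, +1 to first 0
Round 5: Briarlake=44 Elkhorn=46 → close Elkhorn (overflow 34)
  46÷1 = 46 each, +1 to first 0

Closure order: Greywater, Hollowpine, Ironridge, Fernhollow, Elkhorn
Last habitat: Briarlake with 90 animals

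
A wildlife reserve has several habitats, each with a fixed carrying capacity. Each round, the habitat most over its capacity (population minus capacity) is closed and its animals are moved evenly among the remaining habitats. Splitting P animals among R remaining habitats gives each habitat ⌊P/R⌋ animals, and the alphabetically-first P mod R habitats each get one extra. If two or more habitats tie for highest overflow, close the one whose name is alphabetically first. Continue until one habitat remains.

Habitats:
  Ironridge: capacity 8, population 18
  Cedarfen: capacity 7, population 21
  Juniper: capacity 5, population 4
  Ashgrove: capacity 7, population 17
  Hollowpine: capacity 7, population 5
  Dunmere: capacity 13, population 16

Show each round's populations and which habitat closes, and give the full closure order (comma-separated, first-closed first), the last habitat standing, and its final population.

Closure order: Cedarfen, Ashgrove, Ironridge, Dunmere, Hollowpine
Last habitat: Juniper with 81 animals

Round 1: Ashgrove=17 Cedarfen=21 Dunmere=16 Hollowpine=5 Ironridge=18 Juniper=4 → close Cedarfen (overflow 14)
  21÷5 = 4 each, +1 to first 1
Round 2: Ashgrove=22 Dunmere=20 Hollowpine=9 Ironridge=22 Juniper=8 → close Ashgrove (overflow 15)
  22÷4 = 5 each, +1 to first 2
Round 3: Dunmere=26 Hollowpine=15 Ironridge=27 Juniper=13 → close Ironridge (overflow 19)
  27÷3 = 9 each, +1 to first 0
Round 4: Dunmere=35 Hollowpine=24 Juniper=22 → close Dunmere (overflow 22)
  35÷2 = 17 each, +1 to first 1
Round 5: Hollowpine=42 Juniper=39 → close Hollowpine (overflow 35)
  42÷1 = 42 each, +1 to first 0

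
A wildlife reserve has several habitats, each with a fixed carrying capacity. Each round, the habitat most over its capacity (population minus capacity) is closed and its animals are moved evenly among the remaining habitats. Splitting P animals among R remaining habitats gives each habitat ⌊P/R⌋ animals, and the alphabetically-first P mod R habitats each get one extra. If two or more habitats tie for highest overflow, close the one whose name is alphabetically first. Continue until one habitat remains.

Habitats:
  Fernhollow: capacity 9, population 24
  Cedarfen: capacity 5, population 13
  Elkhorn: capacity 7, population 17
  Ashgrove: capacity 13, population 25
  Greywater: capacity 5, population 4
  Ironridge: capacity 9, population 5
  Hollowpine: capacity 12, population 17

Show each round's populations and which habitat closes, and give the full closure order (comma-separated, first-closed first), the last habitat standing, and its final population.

Round 1: Ashgrove=25 Cedarfen=13 Elkhorn=17 Fernhollow=24 Greywater=4 Hollowpine=17 Ironridge=5 → close Fernhollow (overflow 15)
  24÷6 = 4 each, +1 to first 0
Round 2: Ashgrove=29 Cedarfen=17 Elkhorn=21 Greywater=8 Hollowpine=21 Ironridge=9 → close Ashgrove (overflow 16)
  29÷5 = 5 each, +1 to first 4
Round 3: Cedarfen=23 Elkhorn=27 Greywater=14 Hollowpine=27 Ironridge=14 → close Elkhorn (overflow 20)
  27÷4 = 6 each, +1 to first 3
Round 4: Cedarfen=30 Greywater=21 Hollowpine=34 Ironridge=20 → close Cedarfen (overflow 25)
  30÷3 = 10 each, +1 to first 0
Round 5: Greywater=31 Hollowpine=44 Ironridge=30 → close Hollowpine (overflow 32)
  44÷2 = 22 each, +1 to first 0
Round 6: Greywater=53 Ironridge=52 → close Greywater (overflow 48)
  53÷1 = 53 each, +1 to first 0

Closure order: Fernhollow, Ashgrove, Elkhorn, Cedarfen, Hollowpine, Greywater
Last habitat: Ironridge with 105 animals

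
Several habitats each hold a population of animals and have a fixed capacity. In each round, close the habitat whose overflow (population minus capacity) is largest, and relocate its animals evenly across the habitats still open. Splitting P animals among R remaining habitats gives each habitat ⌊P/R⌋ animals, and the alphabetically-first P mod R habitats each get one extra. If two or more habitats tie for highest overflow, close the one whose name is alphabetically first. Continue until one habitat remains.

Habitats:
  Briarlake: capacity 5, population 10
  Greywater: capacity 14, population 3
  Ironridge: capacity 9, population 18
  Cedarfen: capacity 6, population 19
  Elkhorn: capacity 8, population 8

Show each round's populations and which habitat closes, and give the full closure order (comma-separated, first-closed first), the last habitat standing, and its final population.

Closure order: Cedarfen, Ironridge, Briarlake, Elkhorn
Last habitat: Greywater with 58 animals

Round 1: Briarlake=10 Cedarfen=19 Elkhorn=8 Greywater=3 Ironridge=18 → close Cedarfen (overflow 13)
  19÷4 = 4 each, +1 to first 3
Round 2: Briarlake=15 Elkhorn=13 Greywater=8 Ironridge=22 → close Ironridge (overflow 13)
  22÷3 = 7 each, +1 to first 1
Round 3: Briarlake=23 Elkhorn=20 Greywater=15 → close Briarlake (overflow 18)
  23÷2 = 11 each, +1 to first 1
Round 4: Elkhorn=32 Greywater=26 → close Elkhorn (overflow 24)
  32÷1 = 32 each, +1 to first 0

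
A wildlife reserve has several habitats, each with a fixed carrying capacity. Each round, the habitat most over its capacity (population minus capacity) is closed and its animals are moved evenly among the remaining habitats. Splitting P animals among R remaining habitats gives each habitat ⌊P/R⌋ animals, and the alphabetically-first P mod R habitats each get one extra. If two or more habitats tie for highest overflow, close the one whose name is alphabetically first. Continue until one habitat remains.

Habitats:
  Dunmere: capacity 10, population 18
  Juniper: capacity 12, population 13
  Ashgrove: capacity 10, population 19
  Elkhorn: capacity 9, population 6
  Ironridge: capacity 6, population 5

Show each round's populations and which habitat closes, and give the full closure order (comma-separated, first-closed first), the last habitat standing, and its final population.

Closure order: Ashgrove, Dunmere, Ironridge, Juniper
Last habitat: Elkhorn with 61 animals

Round 1: Ashgrove=19 Dunmere=18 Elkhorn=6 Ironridge=5 Juniper=13 → close Ashgrove (overflow 9)
  19÷4 = 4 each, +1 to first 3
Round 2: Dunmere=23 Elkhorn=11 Ironridge=10 Juniper=17 → close Dunmere (overflow 13)
  23÷3 = 7 each, +1 to first 2
Round 3: Elkhorn=19 Ironridge=18 Juniper=24 → close Ironridge (overflow 12)
  18÷2 = 9 each, +1 to first 0
Round 4: Elkhorn=28 Juniper=33 → close Juniper (overflow 21)
  33÷1 = 33 each, +1 to first 0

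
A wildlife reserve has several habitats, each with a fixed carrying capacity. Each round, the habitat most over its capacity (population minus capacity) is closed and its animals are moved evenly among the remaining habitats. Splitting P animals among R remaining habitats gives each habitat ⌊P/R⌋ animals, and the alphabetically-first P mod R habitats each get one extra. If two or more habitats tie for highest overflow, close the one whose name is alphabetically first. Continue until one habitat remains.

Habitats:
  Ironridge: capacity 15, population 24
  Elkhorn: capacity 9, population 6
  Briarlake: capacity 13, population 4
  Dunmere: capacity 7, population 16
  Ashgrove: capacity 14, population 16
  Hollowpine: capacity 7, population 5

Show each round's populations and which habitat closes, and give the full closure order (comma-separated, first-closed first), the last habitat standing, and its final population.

Closure order: Dunmere, Ironridge, Ashgrove, Elkhorn, Hollowpine
Last habitat: Briarlake with 71 animals

Round 1: Ashgrove=16 Briarlake=4 Dunmere=16 Elkhorn=6 Hollowpine=5 Ironridge=24 → close Dunmere (overflow 9)
  16÷5 = 3 each, +1 to first 1
Round 2: Ashgrove=20 Briarlake=7 Elkhorn=9 Hollowpine=8 Ironridge=27 → close Ironridge (overflow 12)
  27÷4 = 6 each, +1 to first 3
Round 3: Ashgrove=27 Briarlake=14 Elkhorn=16 Hollowpine=14 → close Ashgrove (overflow 13)
  27÷3 = 9 each, +1 to first 0
Round 4: Briarlake=23 Elkhorn=25 Hollowpine=23 → close Elkhorn (overflow 16)
  25÷2 = 12 each, +1 to first 1
Round 5: Briarlake=36 Hollowpine=35 → close Hollowpine (overflow 28)
  35÷1 = 35 each, +1 to first 0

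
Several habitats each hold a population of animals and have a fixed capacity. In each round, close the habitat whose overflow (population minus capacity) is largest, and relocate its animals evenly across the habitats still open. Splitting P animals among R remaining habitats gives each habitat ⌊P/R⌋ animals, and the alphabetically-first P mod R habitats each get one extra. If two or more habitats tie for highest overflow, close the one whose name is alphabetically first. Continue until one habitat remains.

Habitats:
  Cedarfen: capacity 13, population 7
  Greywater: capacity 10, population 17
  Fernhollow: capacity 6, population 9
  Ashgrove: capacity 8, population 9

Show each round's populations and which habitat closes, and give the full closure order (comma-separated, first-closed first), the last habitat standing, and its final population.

Closure order: Greywater, Fernhollow, Ashgrove
Last habitat: Cedarfen with 42 animals

Round 1: Ashgrove=9 Cedarfen=7 Fernhollow=9 Greywater=17 → close Greywater (overflow 7)
  17÷3 = 5 each, +1 to first 2
Round 2: Ashgrove=15 Cedarfen=13 Fernhollow=14 → close Fernhollow (overflow 8)
  14÷2 = 7 each, +1 to first 0
Round 3: Ashgrove=22 Cedarfen=20 → close Ashgrove (overflow 14)
  22÷1 = 22 each, +1 to first 0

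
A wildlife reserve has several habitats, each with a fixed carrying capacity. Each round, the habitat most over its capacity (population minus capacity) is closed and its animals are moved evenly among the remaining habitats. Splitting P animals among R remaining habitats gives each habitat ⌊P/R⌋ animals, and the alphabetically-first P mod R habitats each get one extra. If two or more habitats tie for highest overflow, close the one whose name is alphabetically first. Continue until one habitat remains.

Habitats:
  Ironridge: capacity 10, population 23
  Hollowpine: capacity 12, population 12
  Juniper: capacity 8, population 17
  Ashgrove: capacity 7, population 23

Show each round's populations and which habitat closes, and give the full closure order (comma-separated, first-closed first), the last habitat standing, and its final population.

Closure order: Ashgrove, Ironridge, Juniper
Last habitat: Hollowpine with 75 animals

Round 1: Ashgrove=23 Hollowpine=12 Ironridge=23 Juniper=17 → close Ashgrove (overflow 16)
  23÷3 = 7 each, +1 to first 2
Round 2: Hollowpine=20 Ironridge=31 Juniper=24 → close Ironridge (overflow 21)
  31÷2 = 15 each, +1 to first 1
Round 3: Hollowpine=36 Juniper=39 → close Juniper (overflow 31)
  39÷1 = 39 each, +1 to first 0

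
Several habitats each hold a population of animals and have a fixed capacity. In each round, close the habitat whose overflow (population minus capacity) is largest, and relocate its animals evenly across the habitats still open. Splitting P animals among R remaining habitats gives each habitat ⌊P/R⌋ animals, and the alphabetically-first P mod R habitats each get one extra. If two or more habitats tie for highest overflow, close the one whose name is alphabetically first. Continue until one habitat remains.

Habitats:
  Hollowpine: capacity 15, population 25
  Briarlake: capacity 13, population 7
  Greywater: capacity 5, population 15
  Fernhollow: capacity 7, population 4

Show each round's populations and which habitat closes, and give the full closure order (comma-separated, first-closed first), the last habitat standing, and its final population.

Round 1: Briarlake=7 Fernhollow=4 Greywater=15 Hollowpine=25 → close Greywater (overflow 10)
  15÷3 = 5 each, +1 to first 0
Round 2: Briarlake=12 Fernhollow=9 Hollowpine=30 → close Hollowpine (overflow 15)
  30÷2 = 15 each, +1 to first 0
Round 3: Briarlake=27 Fernhollow=24 → close Fernhollow (overflow 17)
  24÷1 = 24 each, +1 to first 0

Closure order: Greywater, Hollowpine, Fernhollow
Last habitat: Briarlake with 51 animals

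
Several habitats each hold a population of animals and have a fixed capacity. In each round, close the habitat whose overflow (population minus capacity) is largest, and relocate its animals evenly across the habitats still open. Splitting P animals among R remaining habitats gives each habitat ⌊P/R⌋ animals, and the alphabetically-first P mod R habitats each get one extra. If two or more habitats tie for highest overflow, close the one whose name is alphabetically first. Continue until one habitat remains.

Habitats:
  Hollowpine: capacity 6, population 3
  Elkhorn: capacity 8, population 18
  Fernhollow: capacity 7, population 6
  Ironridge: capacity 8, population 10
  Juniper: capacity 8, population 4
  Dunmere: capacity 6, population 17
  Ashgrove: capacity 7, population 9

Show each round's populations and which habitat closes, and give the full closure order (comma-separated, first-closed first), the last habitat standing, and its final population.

Closure order: Dunmere, Elkhorn, Ashgrove, Ironridge, Fernhollow, Hollowpine
Last habitat: Juniper with 67 animals

Round 1: Ashgrove=9 Dunmere=17 Elkhorn=18 Fernhollow=6 Hollowpine=3 Ironridge=10 Juniper=4 → close Dunmere (overflow 11)
  17÷6 = 2 each, +1 to first 5
Round 2: Ashgrove=12 Elkhorn=21 Fernhollow=9 Hollowpine=6 Ironridge=13 Juniper=6 → close Elkhorn (overflow 13)
  21÷5 = 4 each, +1 to first 1
Round 3: Ashgrove=17 Fernhollow=13 Hollowpine=10 Ironridge=17 Juniper=10 → close Ashgrove (overflow 10)
  17÷4 = 4 each, +1 to first 1
Round 4: Fernhollow=18 Hollowpine=14 Ironridge=21 Juniper=14 → close Ironridge (overflow 13)
  21÷3 = 7 each, +1 to first 0
Round 5: Fernhollow=25 Hollowpine=21 Juniper=21 → close Fernhollow (overflow 18)
  25÷2 = 12 each, +1 to first 1
Round 6: Hollowpine=34 Juniper=33 → close Hollowpine (overflow 28)
  34÷1 = 34 each, +1 to first 0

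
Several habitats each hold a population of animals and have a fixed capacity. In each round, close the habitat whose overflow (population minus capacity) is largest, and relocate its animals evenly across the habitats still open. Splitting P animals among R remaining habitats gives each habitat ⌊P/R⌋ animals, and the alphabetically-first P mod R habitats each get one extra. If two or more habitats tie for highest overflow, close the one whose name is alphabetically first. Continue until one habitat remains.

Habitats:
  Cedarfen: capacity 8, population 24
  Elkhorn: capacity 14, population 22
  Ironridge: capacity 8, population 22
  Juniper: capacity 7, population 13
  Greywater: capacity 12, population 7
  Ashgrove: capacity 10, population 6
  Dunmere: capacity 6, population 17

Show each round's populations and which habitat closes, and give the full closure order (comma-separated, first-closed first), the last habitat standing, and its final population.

Round 1: Ashgrove=6 Cedarfen=24 Dunmere=17 Elkhorn=22 Greywater=7 Ironridge=22 Juniper=13 → close Cedarfen (overflow 16)
  24÷6 = 4 each, +1 to first 0
Round 2: Ashgrove=10 Dunmere=21 Elkhorn=26 Greywater=11 Ironridge=26 Juniper=17 → close Ironridge (overflow 18)
  26÷5 = 5 each, +1 to first 1
Round 3: Ashgrove=16 Dunmere=26 Elkhorn=31 Greywater=16 Juniper=22 → close Dunmere (overflow 20)
  26÷4 = 6 each, +1 to first 2
Round 4: Ashgrove=23 Elkhorn=38 Greywater=22 Juniper=28 → close Elkhorn (overflow 24)
  38÷3 = 12 each, +1 to first 2
Round 5: Ashgrove=36 Greywater=35 Juniper=40 → close Juniper (overflow 33)
  40÷2 = 20 each, +1 to first 0
Round 6: Ashgrove=56 Greywater=55 → close Ashgrove (overflow 46)
  56÷1 = 56 each, +1 to first 0

Closure order: Cedarfen, Ironridge, Dunmere, Elkhorn, Juniper, Ashgrove
Last habitat: Greywater with 111 animals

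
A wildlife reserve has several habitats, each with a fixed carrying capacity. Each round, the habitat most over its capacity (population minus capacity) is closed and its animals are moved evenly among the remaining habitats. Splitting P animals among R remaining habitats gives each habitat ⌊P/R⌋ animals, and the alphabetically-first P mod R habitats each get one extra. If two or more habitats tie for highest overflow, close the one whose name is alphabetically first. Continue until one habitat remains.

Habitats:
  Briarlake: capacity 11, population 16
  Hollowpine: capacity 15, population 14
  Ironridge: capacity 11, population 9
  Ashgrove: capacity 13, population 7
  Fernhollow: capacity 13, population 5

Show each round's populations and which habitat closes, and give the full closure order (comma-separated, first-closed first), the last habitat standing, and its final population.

Round 1: Ashgrove=7 Briarlake=16 Fernhollow=5 Hollowpine=14 Ironridge=9 → close Briarlake (overflow 5)
  16÷4 = 4 each, +1 to first 0
Round 2: Ashgrove=11 Fernhollow=9 Hollowpine=18 Ironridge=13 → close Hollowpine (overflow 3)
  18÷3 = 6 each, +1 to first 0
Round 3: Ashgrove=17 Fernhollow=15 Ironridge=19 → close Ironridge (overflow 8)
  19÷2 = 9 each, +1 to first 1
Round 4: Ashgrove=27 Fernhollow=24 → close Ashgrove (overflow 14)
  27÷1 = 27 each, +1 to first 0

Closure order: Briarlake, Hollowpine, Ironridge, Ashgrove
Last habitat: Fernhollow with 51 animals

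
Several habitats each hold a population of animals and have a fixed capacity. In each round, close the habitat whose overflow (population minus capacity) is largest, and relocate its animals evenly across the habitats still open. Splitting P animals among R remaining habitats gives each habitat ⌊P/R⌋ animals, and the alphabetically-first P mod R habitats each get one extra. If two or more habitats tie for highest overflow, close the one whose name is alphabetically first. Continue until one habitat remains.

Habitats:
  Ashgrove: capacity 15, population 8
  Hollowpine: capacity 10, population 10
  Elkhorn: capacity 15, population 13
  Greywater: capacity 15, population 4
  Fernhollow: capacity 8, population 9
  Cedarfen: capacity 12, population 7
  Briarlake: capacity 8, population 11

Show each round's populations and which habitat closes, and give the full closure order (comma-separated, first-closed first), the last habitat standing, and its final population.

Closure order: Briarlake, Fernhollow, Hollowpine, Elkhorn, Ashgrove, Cedarfen
Last habitat: Greywater with 62 animals

Round 1: Ashgrove=8 Briarlake=11 Cedarfen=7 Elkhorn=13 Fernhollow=9 Greywater=4 Hollowpine=10 → close Briarlake (overflow 3)
  11÷6 = 1 each, +1 to first 5
Round 2: Ashgrove=10 Cedarfen=9 Elkhorn=15 Fernhollow=11 Greywater=6 Hollowpine=11 → close Fernhollow (overflow 3)
  11÷5 = 2 each, +1 to first 1
Round 3: Ashgrove=13 Cedarfen=11 Elkhorn=17 Greywater=8 Hollowpine=13 → close Hollowpine (overflow 3)
  13÷4 = 3 each, +1 to first 1
Round 4: Ashgrove=17 Cedarfen=14 Elkhorn=20 Greywater=11 → close Elkhorn (overflow 5)
  20÷3 = 6 each, +1 to first 2
Round 5: Ashgrove=24 Cedarfen=21 Greywater=17 → close Ashgrove (overflow 9)
  24÷2 = 12 each, +1 to first 0
Round 6: Cedarfen=33 Greywater=29 → close Cedarfen (overflow 21)
  33÷1 = 33 each, +1 to first 0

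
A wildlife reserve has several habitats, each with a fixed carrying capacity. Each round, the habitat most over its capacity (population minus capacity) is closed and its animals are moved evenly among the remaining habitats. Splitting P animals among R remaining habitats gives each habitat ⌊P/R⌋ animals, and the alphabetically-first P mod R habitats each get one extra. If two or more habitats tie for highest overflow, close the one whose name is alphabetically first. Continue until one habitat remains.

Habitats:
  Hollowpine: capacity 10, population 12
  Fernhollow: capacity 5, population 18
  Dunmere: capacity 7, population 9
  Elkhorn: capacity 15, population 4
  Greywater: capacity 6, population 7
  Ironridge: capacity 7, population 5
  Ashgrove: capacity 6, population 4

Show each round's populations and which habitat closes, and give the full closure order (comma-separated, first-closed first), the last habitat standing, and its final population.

Round 1: Ashgrove=4 Dunmere=9 Elkhorn=4 Fernhollow=18 Greywater=7 Hollowpine=12 Ironridge=5 → close Fernhollow (overflow 13)
  18÷6 = 3 each, +1 to first 0
Round 2: Ashgrove=7 Dunmere=12 Elkhorn=7 Greywater=10 Hollowpine=15 Ironridge=8 → close Dunmere (overflow 5)
  12÷5 = 2 each, +1 to first 2
Round 3: Ashgrove=10 Elkhorn=10 Greywater=12 Hollowpine=17 Ironridge=10 → close Hollowpine (overflow 7)
  17÷4 = 4 each, +1 to first 1
Round 4: Ashgrove=15 Elkhorn=14 Greywater=16 Ironridge=14 → close Greywater (overflow 10)
  16÷3 = 5 each, +1 to first 1
Round 5: Ashgrove=21 Elkhorn=19 Ironridge=19 → close Ashgrove (overflow 15)
  21÷2 = 10 each, +1 to first 1
Round 6: Elkhorn=30 Ironridge=29 → close Ironridge (overflow 22)
  29÷1 = 29 each, +1 to first 0

Closure order: Fernhollow, Dunmere, Hollowpine, Greywater, Ashgrove, Ironridge
Last habitat: Elkhorn with 59 animals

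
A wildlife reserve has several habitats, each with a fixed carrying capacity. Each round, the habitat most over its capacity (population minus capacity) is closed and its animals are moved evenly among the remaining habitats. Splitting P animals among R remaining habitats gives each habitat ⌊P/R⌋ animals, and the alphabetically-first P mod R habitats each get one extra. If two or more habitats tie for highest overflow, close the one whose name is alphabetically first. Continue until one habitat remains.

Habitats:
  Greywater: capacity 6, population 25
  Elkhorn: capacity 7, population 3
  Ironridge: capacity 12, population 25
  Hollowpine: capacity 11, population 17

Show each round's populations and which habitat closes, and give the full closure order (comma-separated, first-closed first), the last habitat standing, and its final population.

Round 1: Elkhorn=3 Greywater=25 Hollowpine=17 Ironridge=25 → close Greywater (overflow 19)
  25÷3 = 8 each, +1 to first 1
Round 2: Elkhorn=12 Hollowpine=25 Ironridge=33 → close Ironridge (overflow 21)
  33÷2 = 16 each, +1 to first 1
Round 3: Elkhorn=29 Hollowpine=41 → close Hollowpine (overflow 30)
  41÷1 = 41 each, +1 to first 0

Closure order: Greywater, Ironridge, Hollowpine
Last habitat: Elkhorn with 70 animals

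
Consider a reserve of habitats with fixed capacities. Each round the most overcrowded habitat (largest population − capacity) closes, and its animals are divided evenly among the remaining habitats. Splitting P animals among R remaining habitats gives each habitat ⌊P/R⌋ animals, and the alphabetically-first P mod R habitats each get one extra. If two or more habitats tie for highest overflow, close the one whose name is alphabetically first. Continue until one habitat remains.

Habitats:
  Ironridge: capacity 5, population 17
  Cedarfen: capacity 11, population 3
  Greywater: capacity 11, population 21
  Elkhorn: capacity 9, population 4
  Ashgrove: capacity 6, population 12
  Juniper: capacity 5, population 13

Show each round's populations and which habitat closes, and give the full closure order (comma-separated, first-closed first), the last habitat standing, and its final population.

Round 1: Ashgrove=12 Cedarfen=3 Elkhorn=4 Greywater=21 Ironridge=17 Juniper=13 → close Ironridge (overflow 12)
  17÷5 = 3 each, +1 to first 2
Round 2: Ashgrove=16 Cedarfen=7 Elkhorn=7 Greywater=24 Juniper=16 → close Greywater (overflow 13)
  24÷4 = 6 each, +1 to first 0
Round 3: Ashgrove=22 Cedarfen=13 Elkhorn=13 Juniper=22 → close Juniper (overflow 17)
  22÷3 = 7 each, +1 to first 1
Round 4: Ashgrove=30 Cedarfen=20 Elkhorn=20 → close Ashgrove (overflow 24)
  30÷2 = 15 each, +1 to first 0
Round 5: Cedarfen=35 Elkhorn=35 → close Elkhorn (overflow 26)
  35÷1 = 35 each, +1 to first 0

Closure order: Ironridge, Greywater, Juniper, Ashgrove, Elkhorn
Last habitat: Cedarfen with 70 animals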